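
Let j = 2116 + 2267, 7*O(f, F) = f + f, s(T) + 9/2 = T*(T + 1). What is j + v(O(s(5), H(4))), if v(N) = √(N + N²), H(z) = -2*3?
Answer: 4383 + √2958/7 ≈ 4390.8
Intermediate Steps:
H(z) = -6
s(T) = -9/2 + T*(1 + T) (s(T) = -9/2 + T*(T + 1) = -9/2 + T*(1 + T))
O(f, F) = 2*f/7 (O(f, F) = (f + f)/7 = (2*f)/7 = 2*f/7)
j = 4383
j + v(O(s(5), H(4))) = 4383 + √((2*(-9/2 + 5 + 5²)/7)*(1 + 2*(-9/2 + 5 + 5²)/7)) = 4383 + √((2*(-9/2 + 5 + 25)/7)*(1 + 2*(-9/2 + 5 + 25)/7)) = 4383 + √(((2/7)*(51/2))*(1 + (2/7)*(51/2))) = 4383 + √(51*(1 + 51/7)/7) = 4383 + √((51/7)*(58/7)) = 4383 + √(2958/49) = 4383 + √2958/7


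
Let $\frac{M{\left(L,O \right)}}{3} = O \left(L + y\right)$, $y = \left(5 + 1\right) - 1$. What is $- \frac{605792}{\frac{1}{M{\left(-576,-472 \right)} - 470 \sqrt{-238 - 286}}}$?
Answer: $-489804640512 + 569444480 i \sqrt{131} \approx -4.898 \cdot 10^{11} + 6.5176 \cdot 10^{9} i$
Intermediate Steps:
$y = 5$ ($y = 6 - 1 = 5$)
$M{\left(L,O \right)} = 3 O \left(5 + L\right)$ ($M{\left(L,O \right)} = 3 O \left(L + 5\right) = 3 O \left(5 + L\right)$)
$- \frac{605792}{\frac{1}{M{\left(-576,-472 \right)} - 470 \sqrt{-238 - 286}}} = - \frac{605792}{\frac{1}{3 \left(-472\right) \left(5 - 576\right) - 470 \sqrt{-238 - 286}}} = - \frac{605792}{\frac{1}{3 \left(-472\right) \left(-571\right) - 470 \sqrt{-524}}} = - \frac{605792}{\frac{1}{808536 - 470 \cdot 2 i \sqrt{131}}} = - \frac{605792}{\frac{1}{808536 - 940 i \sqrt{131}}} = - 605792 \left(808536 - 940 i \sqrt{131}\right) = -489804640512 + 569444480 i \sqrt{131}$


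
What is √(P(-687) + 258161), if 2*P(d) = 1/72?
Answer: √37175185/12 ≈ 508.10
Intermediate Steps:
P(d) = 1/144 (P(d) = (½)/72 = (½)*(1/72) = 1/144)
√(P(-687) + 258161) = √(1/144 + 258161) = √(37175185/144) = √37175185/12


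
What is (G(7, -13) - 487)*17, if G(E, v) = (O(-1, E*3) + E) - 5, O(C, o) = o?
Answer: -7888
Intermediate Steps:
G(E, v) = -5 + 4*E (G(E, v) = (E*3 + E) - 5 = (3*E + E) - 5 = 4*E - 5 = -5 + 4*E)
(G(7, -13) - 487)*17 = ((-5 + 4*7) - 487)*17 = ((-5 + 28) - 487)*17 = (23 - 487)*17 = -464*17 = -7888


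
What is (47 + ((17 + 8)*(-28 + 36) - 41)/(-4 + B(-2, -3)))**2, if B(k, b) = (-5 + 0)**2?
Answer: 145924/49 ≈ 2978.0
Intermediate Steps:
B(k, b) = 25 (B(k, b) = (-5)**2 = 25)
(47 + ((17 + 8)*(-28 + 36) - 41)/(-4 + B(-2, -3)))**2 = (47 + ((17 + 8)*(-28 + 36) - 41)/(-4 + 25))**2 = (47 + (25*8 - 41)/21)**2 = (47 + (200 - 41)*(1/21))**2 = (47 + 159*(1/21))**2 = (47 + 53/7)**2 = (382/7)**2 = 145924/49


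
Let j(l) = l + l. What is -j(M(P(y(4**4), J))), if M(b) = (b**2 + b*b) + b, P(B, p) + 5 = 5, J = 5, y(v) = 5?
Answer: 0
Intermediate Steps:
P(B, p) = 0 (P(B, p) = -5 + 5 = 0)
M(b) = b + 2*b**2 (M(b) = (b**2 + b**2) + b = 2*b**2 + b = b + 2*b**2)
j(l) = 2*l
-j(M(P(y(4**4), J))) = -2*0*(1 + 2*0) = -2*0*(1 + 0) = -2*0*1 = -2*0 = -1*0 = 0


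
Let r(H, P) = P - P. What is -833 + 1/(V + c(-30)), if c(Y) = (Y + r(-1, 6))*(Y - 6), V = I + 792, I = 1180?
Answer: -2542315/3052 ≈ -833.00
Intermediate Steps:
V = 1972 (V = 1180 + 792 = 1972)
r(H, P) = 0
c(Y) = Y*(-6 + Y) (c(Y) = (Y + 0)*(Y - 6) = Y*(-6 + Y))
-833 + 1/(V + c(-30)) = -833 + 1/(1972 - 30*(-6 - 30)) = -833 + 1/(1972 - 30*(-36)) = -833 + 1/(1972 + 1080) = -833 + 1/3052 = -2542315/3052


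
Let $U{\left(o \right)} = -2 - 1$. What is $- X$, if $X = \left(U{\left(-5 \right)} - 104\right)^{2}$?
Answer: $-11449$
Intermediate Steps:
$U{\left(o \right)} = -3$
$X = 11449$ ($X = \left(-3 - 104\right)^{2} = \left(-107\right)^{2} = 11449$)
$- X = \left(-1\right) 11449 = -11449$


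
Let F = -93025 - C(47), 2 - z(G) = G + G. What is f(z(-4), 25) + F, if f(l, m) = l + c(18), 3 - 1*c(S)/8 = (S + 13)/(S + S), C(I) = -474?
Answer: -832715/9 ≈ -92524.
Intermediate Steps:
z(G) = 2 - 2*G (z(G) = 2 - (G + G) = 2 - 2*G)
c(S) = 24 - 4*(13 + S)/S (c(S) = 24 - 8*(S + 13)/(S + S) = 24 - 8*(13 + S)/(2*S) = 24 - 8*(13 + S)*1/(2*S) = 24 - 4*(13 + S)/S)
f(l, m) = 154/9 + l (f(l, m) = l + (20 - 52/18) = l + (20 - 52*1/18) = l + (20 - 26/9) = l + 154/9 = 154/9 + l)
F = -92551 (F = -93025 - 1*(-474) = -93025 + 474 = -92551)
f(z(-4), 25) + F = (154/9 + (2 - 2*(-4))) - 92551 = (154/9 + (2 + 8)) - 92551 = (154/9 + 10) - 92551 = 244/9 - 92551 = -832715/9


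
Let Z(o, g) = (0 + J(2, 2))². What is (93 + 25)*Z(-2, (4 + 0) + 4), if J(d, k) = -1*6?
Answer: 4248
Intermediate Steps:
J(d, k) = -6
Z(o, g) = 36 (Z(o, g) = (0 - 6)² = (-6)² = 36)
(93 + 25)*Z(-2, (4 + 0) + 4) = (93 + 25)*36 = 118*36 = 4248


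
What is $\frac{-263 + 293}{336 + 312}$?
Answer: $\frac{5}{108} \approx 0.046296$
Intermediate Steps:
$\frac{-263 + 293}{336 + 312} = \frac{30}{648} = 30 \cdot \frac{1}{648} = \frac{5}{108}$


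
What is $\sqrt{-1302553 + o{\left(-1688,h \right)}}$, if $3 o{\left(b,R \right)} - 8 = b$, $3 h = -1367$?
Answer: $i \sqrt{1303113} \approx 1141.5 i$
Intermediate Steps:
$h = - \frac{1367}{3}$ ($h = \frac{1}{3} \left(-1367\right) = - \frac{1367}{3} \approx -455.67$)
$o{\left(b,R \right)} = \frac{8}{3} + \frac{b}{3}$
$\sqrt{-1302553 + o{\left(-1688,h \right)}} = \sqrt{-1302553 + \left(\frac{8}{3} + \frac{1}{3} \left(-1688\right)\right)} = \sqrt{-1302553 + \left(\frac{8}{3} - \frac{1688}{3}\right)} = \sqrt{-1302553 - 560} = \sqrt{-1303113} = i \sqrt{1303113}$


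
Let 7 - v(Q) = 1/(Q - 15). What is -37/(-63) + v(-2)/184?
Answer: 15412/24633 ≈ 0.62566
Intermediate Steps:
v(Q) = 7 - 1/(-15 + Q) (v(Q) = 7 - 1/(Q - 15) = 7 - 1/(-15 + Q))
-37/(-63) + v(-2)/184 = -37/(-63) + ((-106 + 7*(-2))/(-15 - 2))/184 = -37*(-1/63) + ((-106 - 14)/(-17))*(1/184) = 37/63 - 1/17*(-120)*(1/184) = 37/63 + (120/17)*(1/184) = 37/63 + 15/391 = 15412/24633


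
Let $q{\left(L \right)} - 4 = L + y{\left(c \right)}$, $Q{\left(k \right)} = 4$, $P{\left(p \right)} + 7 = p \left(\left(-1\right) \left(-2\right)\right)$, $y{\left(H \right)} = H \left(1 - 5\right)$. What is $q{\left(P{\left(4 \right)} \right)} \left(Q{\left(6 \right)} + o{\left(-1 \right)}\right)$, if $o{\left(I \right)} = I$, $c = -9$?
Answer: $123$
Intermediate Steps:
$y{\left(H \right)} = - 4 H$ ($y{\left(H \right)} = H \left(-4\right) = - 4 H$)
$P{\left(p \right)} = -7 + 2 p$ ($P{\left(p \right)} = -7 + p \left(\left(-1\right) \left(-2\right)\right) = -7 + p 2 = -7 + 2 p$)
$q{\left(L \right)} = 40 + L$ ($q{\left(L \right)} = 4 + \left(L - -36\right) = 4 + \left(L + 36\right) = 4 + \left(36 + L\right) = 40 + L$)
$q{\left(P{\left(4 \right)} \right)} \left(Q{\left(6 \right)} + o{\left(-1 \right)}\right) = \left(40 + \left(-7 + 2 \cdot 4\right)\right) \left(4 - 1\right) = \left(40 + \left(-7 + 8\right)\right) 3 = \left(40 + 1\right) 3 = 41 \cdot 3 = 123$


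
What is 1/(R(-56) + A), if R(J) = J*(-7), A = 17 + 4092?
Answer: 1/4501 ≈ 0.00022217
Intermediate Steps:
A = 4109
R(J) = -7*J
1/(R(-56) + A) = 1/(-7*(-56) + 4109) = 1/(392 + 4109) = 1/4501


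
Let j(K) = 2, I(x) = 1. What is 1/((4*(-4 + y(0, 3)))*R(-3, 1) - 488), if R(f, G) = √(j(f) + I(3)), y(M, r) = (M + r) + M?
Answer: -61/29762 + √3/59524 ≈ -0.0020205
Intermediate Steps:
y(M, r) = r + 2*M
R(f, G) = √3 (R(f, G) = √(2 + 1) = √3)
1/((4*(-4 + y(0, 3)))*R(-3, 1) - 488) = 1/((4*(-4 + (3 + 2*0)))*√3 - 488) = 1/((4*(-4 + (3 + 0)))*√3 - 488) = 1/((4*(-4 + 3))*√3 - 488) = 1/((4*(-1))*√3 - 488) = 1/(-4*√3 - 488) = 1/(-488 - 4*√3)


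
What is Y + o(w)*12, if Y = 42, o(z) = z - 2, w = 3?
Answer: 54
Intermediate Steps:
o(z) = -2 + z
Y + o(w)*12 = 42 + (-2 + 3)*12 = 42 + 1*12 = 42 + 12 = 54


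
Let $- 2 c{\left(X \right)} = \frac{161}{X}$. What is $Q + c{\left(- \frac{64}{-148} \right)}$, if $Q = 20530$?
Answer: $\frac{651003}{32} \approx 20344.0$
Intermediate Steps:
$c{\left(X \right)} = - \frac{161}{2 X}$ ($c{\left(X \right)} = - \frac{161 \frac{1}{X}}{2} = - \frac{161}{2 X}$)
$Q + c{\left(- \frac{64}{-148} \right)} = 20530 - \frac{161}{2 \left(- \frac{64}{-148}\right)} = 20530 - \frac{161}{2 \left(\left(-64\right) \left(- \frac{1}{148}\right)\right)} = 20530 - \frac{161}{2 \cdot \frac{16}{37}} = 20530 - \frac{5957}{32} = \frac{651003}{32}$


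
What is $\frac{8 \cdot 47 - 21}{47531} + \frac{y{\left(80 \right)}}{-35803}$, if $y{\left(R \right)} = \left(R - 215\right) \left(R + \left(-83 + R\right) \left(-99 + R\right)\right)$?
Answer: $\frac{891795910}{1701752393} \approx 0.52405$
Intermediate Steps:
$y{\left(R \right)} = \left(-215 + R\right) \left(R + \left(-99 + R\right) \left(-83 + R\right)\right)$
$\frac{8 \cdot 47 - 21}{47531} + \frac{y{\left(80 \right)}}{-35803} = \frac{8 \cdot 47 - 21}{47531} + \frac{-1766655 + 80^{3} - 396 \cdot 80^{2} + 47132 \cdot 80}{-35803} = \left(376 - 21\right) \frac{1}{47531} + \left(-1766655 + 512000 - 2534400 + 3770560\right) \left(- \frac{1}{35803}\right) = 355 \cdot \frac{1}{47531} + \left(-1766655 + 512000 - 2534400 + 3770560\right) \left(- \frac{1}{35803}\right) = \frac{355}{47531} - - \frac{18495}{35803} = \frac{355}{47531} + \frac{18495}{35803} = \frac{891795910}{1701752393}$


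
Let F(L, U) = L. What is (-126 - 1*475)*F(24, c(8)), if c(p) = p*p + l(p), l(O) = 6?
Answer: -14424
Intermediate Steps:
c(p) = 6 + p² (c(p) = p*p + 6 = p² + 6 = 6 + p²)
(-126 - 1*475)*F(24, c(8)) = (-126 - 1*475)*24 = (-126 - 475)*24 = -601*24 = -14424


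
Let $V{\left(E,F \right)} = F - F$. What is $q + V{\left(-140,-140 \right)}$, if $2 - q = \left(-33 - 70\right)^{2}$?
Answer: $-10607$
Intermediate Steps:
$V{\left(E,F \right)} = 0$
$q = -10607$ ($q = 2 - \left(-33 - 70\right)^{2} = 2 - \left(-103\right)^{2} = 2 - 10609 = -10607$)
$q + V{\left(-140,-140 \right)} = -10607 + 0 = -10607$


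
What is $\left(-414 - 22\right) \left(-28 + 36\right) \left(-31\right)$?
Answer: $108128$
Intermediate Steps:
$\left(-414 - 22\right) \left(-28 + 36\right) \left(-31\right) = \left(-414 - 22\right) 8 \left(-31\right) = \left(-436\right) \left(-248\right) = 108128$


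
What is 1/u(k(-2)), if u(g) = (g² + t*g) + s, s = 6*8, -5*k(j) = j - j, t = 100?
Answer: 1/48 ≈ 0.020833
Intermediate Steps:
k(j) = 0 (k(j) = -(j - j)/5 = -⅕*0 = 0)
s = 48
u(g) = 48 + g² + 100*g (u(g) = (g² + 100*g) + 48 = 48 + g² + 100*g)
1/u(k(-2)) = 1/(48 + 0² + 100*0) = 1/(48 + 0 + 0) = 1/48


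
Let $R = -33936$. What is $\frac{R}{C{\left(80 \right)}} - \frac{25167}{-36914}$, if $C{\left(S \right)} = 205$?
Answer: $- \frac{1247554269}{7567370} \approx -164.86$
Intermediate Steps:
$\frac{R}{C{\left(80 \right)}} - \frac{25167}{-36914} = - \frac{33936}{205} - \frac{25167}{-36914} = \left(-33936\right) \frac{1}{205} - - \frac{25167}{36914} = - \frac{33936}{205} + \frac{25167}{36914} = - \frac{1247554269}{7567370}$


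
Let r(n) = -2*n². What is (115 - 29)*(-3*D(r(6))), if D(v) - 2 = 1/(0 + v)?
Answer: -6149/12 ≈ -512.42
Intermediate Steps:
D(v) = 2 + 1/v (D(v) = 2 + 1/(0 + v) = 2 + 1/v)
(115 - 29)*(-3*D(r(6))) = (115 - 29)*(-3*(2 + 1/(-2*6²))) = 86*(-3*(2 + 1/(-2*36))) = 86*(-3*(2 + 1/(-72))) = 86*(-3*(2 - 1/72)) = 86*(-3*143/72) = 86*(-143/24) = -6149/12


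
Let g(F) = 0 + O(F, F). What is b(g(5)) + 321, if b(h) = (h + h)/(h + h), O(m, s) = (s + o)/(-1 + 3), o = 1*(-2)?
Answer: 322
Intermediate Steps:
o = -2
O(m, s) = -1 + s/2 (O(m, s) = (s - 2)/(-1 + 3) = (-2 + s)/2 = (-2 + s)*(½) = -1 + s/2)
g(F) = -1 + F/2 (g(F) = 0 + (-1 + F/2) = -1 + F/2)
b(h) = 1 (b(h) = (2*h)/((2*h)) = (2*h)*(1/(2*h)) = 1)
b(g(5)) + 321 = 1 + 321 = 322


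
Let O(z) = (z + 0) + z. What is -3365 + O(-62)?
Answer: -3489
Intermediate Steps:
O(z) = 2*z (O(z) = z + z = 2*z)
-3365 + O(-62) = -3365 + 2*(-62) = -3365 - 124 = -3489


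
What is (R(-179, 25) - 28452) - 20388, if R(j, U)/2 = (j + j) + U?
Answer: -49506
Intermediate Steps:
R(j, U) = 2*U + 4*j (R(j, U) = 2*((j + j) + U) = 2*(2*j + U) = 2*(U + 2*j) = 2*U + 4*j)
(R(-179, 25) - 28452) - 20388 = ((2*25 + 4*(-179)) - 28452) - 20388 = ((50 - 716) - 28452) - 20388 = (-666 - 28452) - 20388 = -29118 - 20388 = -49506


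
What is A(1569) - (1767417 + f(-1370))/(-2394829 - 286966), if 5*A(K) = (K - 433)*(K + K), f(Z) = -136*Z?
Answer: 1911997353449/2681795 ≈ 7.1295e+5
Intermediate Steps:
A(K) = 2*K*(-433 + K)/5 (A(K) = ((K - 433)*(K + K))/5 = ((-433 + K)*(2*K))/5 = (2*K*(-433 + K))/5 = 2*K*(-433 + K)/5)
A(1569) - (1767417 + f(-1370))/(-2394829 - 286966) = (2/5)*1569*(-433 + 1569) - (1767417 - 136*(-1370))/(-2394829 - 286966) = (2/5)*1569*1136 - (1767417 + 186320)/(-2681795) = 3564768/5 - 1953737*(-1)/2681795 = 3564768/5 - 1*(-1953737/2681795) = 3564768/5 + 1953737/2681795 = 1911997353449/2681795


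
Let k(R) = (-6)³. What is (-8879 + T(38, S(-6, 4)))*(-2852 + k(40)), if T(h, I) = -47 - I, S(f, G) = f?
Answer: 27366560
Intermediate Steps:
k(R) = -216
(-8879 + T(38, S(-6, 4)))*(-2852 + k(40)) = (-8879 + (-47 - 1*(-6)))*(-2852 - 216) = (-8879 + (-47 + 6))*(-3068) = (-8879 - 41)*(-3068) = -8920*(-3068) = 27366560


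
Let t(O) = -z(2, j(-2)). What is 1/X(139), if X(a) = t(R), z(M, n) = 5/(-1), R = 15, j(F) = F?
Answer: ⅕ ≈ 0.20000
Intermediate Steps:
z(M, n) = -5 (z(M, n) = 5*(-1) = -5)
t(O) = 5 (t(O) = -1*(-5) = 5)
X(a) = 5
1/X(139) = 1/5 = ⅕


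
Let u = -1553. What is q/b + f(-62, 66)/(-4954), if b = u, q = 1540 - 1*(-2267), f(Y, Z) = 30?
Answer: -9453234/3846781 ≈ -2.4574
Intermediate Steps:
q = 3807 (q = 1540 + 2267 = 3807)
b = -1553
q/b + f(-62, 66)/(-4954) = 3807/(-1553) + 30/(-4954) = 3807*(-1/1553) + 30*(-1/4954) = -3807/1553 - 15/2477 = -9453234/3846781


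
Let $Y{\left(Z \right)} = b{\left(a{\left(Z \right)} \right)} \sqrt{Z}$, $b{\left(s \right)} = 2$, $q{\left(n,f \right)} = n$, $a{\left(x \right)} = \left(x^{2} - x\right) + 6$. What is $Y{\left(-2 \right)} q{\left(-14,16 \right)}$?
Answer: $- 28 i \sqrt{2} \approx - 39.598 i$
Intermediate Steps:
$a{\left(x \right)} = 6 + x^{2} - x$
$Y{\left(Z \right)} = 2 \sqrt{Z}$
$Y{\left(-2 \right)} q{\left(-14,16 \right)} = 2 \sqrt{-2} \left(-14\right) = 2 i \sqrt{2} \left(-14\right) = - 28 i \sqrt{2}$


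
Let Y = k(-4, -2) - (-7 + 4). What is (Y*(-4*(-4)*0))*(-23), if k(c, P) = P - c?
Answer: 0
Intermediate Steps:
Y = 5 (Y = (-2 - 1*(-4)) - (-7 + 4) = (-2 + 4) - 1*(-3) = 2 + 3 = 5)
(Y*(-4*(-4)*0))*(-23) = (5*(-4*(-4)*0))*(-23) = (5*(16*0))*(-23) = (5*0)*(-23) = 0*(-23) = 0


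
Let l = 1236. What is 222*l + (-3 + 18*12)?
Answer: 274605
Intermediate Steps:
222*l + (-3 + 18*12) = 222*1236 + (-3 + 18*12) = 274392 + (-3 + 216) = 274392 + 213 = 274605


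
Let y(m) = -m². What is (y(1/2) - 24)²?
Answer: 9409/16 ≈ 588.06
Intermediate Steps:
(y(1/2) - 24)² = (-(1/2)² - 24)² = (-(½)² - 24)² = (-1*¼ - 24)² = (-¼ - 24)² = (-97/4)² = 9409/16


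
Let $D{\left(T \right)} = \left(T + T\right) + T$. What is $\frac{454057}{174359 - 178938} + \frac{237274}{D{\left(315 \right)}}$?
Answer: $\frac{657393781}{4327155} \approx 151.92$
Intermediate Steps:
$D{\left(T \right)} = 3 T$ ($D{\left(T \right)} = 2 T + T = 3 T$)
$\frac{454057}{174359 - 178938} + \frac{237274}{D{\left(315 \right)}} = \frac{454057}{174359 - 178938} + \frac{237274}{3 \cdot 315} = \frac{454057}{174359 - 178938} + \frac{237274}{945} = \frac{454057}{-4579} + 237274 \cdot \frac{1}{945} = 454057 \left(- \frac{1}{4579}\right) + \frac{237274}{945} = - \frac{454057}{4579} + \frac{237274}{945} = \frac{657393781}{4327155}$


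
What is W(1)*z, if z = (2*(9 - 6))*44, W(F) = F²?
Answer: 264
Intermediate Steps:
z = 264 (z = (2*3)*44 = 6*44 = 264)
W(1)*z = 1²*264 = 1*264 = 264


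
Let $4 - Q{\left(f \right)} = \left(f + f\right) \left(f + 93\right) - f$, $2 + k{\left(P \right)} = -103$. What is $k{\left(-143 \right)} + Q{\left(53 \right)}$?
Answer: $-15524$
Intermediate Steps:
$k{\left(P \right)} = -105$ ($k{\left(P \right)} = -2 - 103 = -105$)
$Q{\left(f \right)} = 4 + f - 2 f \left(93 + f\right)$ ($Q{\left(f \right)} = 4 - \left(\left(f + f\right) \left(f + 93\right) - f\right) = 4 - \left(2 f \left(93 + f\right) - f\right) = 4 - \left(- f + 2 f \left(93 + f\right)\right) = 4 + f - 2 f \left(93 + f\right)$)
$k{\left(-143 \right)} + Q{\left(53 \right)} = -105 - \left(9801 + 5618\right) = -105 - 15419 = -15524$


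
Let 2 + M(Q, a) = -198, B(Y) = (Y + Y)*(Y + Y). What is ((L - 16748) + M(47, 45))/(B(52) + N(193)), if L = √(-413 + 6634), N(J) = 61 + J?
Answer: -8474/5535 + √6221/11070 ≈ -1.5239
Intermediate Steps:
B(Y) = 4*Y² (B(Y) = (2*Y)*(2*Y) = 4*Y²)
M(Q, a) = -200 (M(Q, a) = -2 - 198 = -200)
L = √6221 ≈ 78.873
((L - 16748) + M(47, 45))/(B(52) + N(193)) = ((√6221 - 16748) - 200)/(4*52² + (61 + 193)) = ((-16748 + √6221) - 200)/(4*2704 + 254) = (-16948 + √6221)/(10816 + 254) = (-16948 + √6221)/11070 = (-16948 + √6221)*(1/11070) = -8474/5535 + √6221/11070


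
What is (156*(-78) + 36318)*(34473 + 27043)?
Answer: 1485611400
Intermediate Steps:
(156*(-78) + 36318)*(34473 + 27043) = (-12168 + 36318)*61516 = 24150*61516 = 1485611400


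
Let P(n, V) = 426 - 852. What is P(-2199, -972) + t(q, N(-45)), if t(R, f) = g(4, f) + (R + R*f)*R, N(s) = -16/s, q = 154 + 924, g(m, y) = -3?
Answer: 70867819/45 ≈ 1.5748e+6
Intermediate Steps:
P(n, V) = -426
q = 1078
t(R, f) = -3 + R*(R + R*f) (t(R, f) = -3 + (R + R*f)*R = -3 + R*(R + R*f))
P(-2199, -972) + t(q, N(-45)) = -426 + (-3 + 1078² - 16/(-45)*1078²) = -426 + (-3 + 1162084 - 16*(-1/45)*1162084) = -426 + (-3 + 1162084 + (16/45)*1162084) = -426 + (-3 + 1162084 + 18593344/45) = -426 + 70886989/45 = 70867819/45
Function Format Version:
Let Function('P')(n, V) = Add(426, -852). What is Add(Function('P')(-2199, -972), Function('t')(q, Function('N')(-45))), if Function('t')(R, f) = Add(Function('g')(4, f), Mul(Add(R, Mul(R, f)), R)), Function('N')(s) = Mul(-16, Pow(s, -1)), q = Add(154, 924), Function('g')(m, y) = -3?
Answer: Rational(70867819, 45) ≈ 1.5748e+6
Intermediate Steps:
Function('P')(n, V) = -426
q = 1078
Function('t')(R, f) = Add(-3, Mul(R, Add(R, Mul(R, f)))) (Function('t')(R, f) = Add(-3, Mul(Add(R, Mul(R, f)), R)) = Add(-3, Mul(R, Add(R, Mul(R, f)))))
Add(Function('P')(-2199, -972), Function('t')(q, Function('N')(-45))) = Add(-426, Add(-3, Pow(1078, 2), Mul(Mul(-16, Pow(-45, -1)), Pow(1078, 2)))) = Add(-426, Add(-3, 1162084, Mul(Mul(-16, Rational(-1, 45)), 1162084))) = Add(-426, Add(-3, 1162084, Mul(Rational(16, 45), 1162084))) = Add(-426, Add(-3, 1162084, Rational(18593344, 45))) = Add(-426, Rational(70886989, 45)) = Rational(70867819, 45)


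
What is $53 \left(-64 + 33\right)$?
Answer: $-1643$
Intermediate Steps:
$53 \left(-64 + 33\right) = 53 \left(-31\right) = -1643$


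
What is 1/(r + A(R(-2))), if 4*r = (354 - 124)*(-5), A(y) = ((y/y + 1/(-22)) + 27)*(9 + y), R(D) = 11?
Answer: 22/5975 ≈ 0.0036820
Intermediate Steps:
A(y) = 5535/22 + 615*y/22 (A(y) = ((1 + 1*(-1/22)) + 27)*(9 + y) = ((1 - 1/22) + 27)*(9 + y) = (21/22 + 27)*(9 + y) = 615*(9 + y)/22 = 5535/22 + 615*y/22)
r = -575/2 (r = ((354 - 124)*(-5))/4 = (230*(-5))/4 = (¼)*(-1150) = -575/2 ≈ -287.50)
1/(r + A(R(-2))) = 1/(-575/2 + (5535/22 + (615/22)*11)) = 1/(-575/2 + (5535/22 + 615/2)) = 1/(-575/2 + 6150/11) = 1/(5975/22) = 22/5975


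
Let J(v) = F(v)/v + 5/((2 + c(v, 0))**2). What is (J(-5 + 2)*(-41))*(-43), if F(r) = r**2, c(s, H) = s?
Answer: 3526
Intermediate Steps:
J(v) = v + 5/(2 + v)**2 (J(v) = v**2/v + 5/((2 + v)**2) = v + 5/(2 + v)**2)
(J(-5 + 2)*(-41))*(-43) = (((-5 + 2) + 5/(2 + (-5 + 2))**2)*(-41))*(-43) = ((-3 + 5/(2 - 3)**2)*(-41))*(-43) = ((-3 + 5/(-1)**2)*(-41))*(-43) = ((-3 + 5*1)*(-41))*(-43) = ((-3 + 5)*(-41))*(-43) = (2*(-41))*(-43) = -82*(-43) = 3526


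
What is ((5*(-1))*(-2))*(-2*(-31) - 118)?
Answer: -560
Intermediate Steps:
((5*(-1))*(-2))*(-2*(-31) - 118) = (-5*(-2))*(62 - 118) = 10*(-56) = -560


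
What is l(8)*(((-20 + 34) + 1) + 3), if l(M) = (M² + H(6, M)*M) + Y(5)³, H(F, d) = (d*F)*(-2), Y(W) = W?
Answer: -10422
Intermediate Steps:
H(F, d) = -2*F*d (H(F, d) = (F*d)*(-2) = -2*F*d)
l(M) = 125 - 11*M² (l(M) = (M² + (-2*6*M)*M) + 5³ = (M² + (-12*M)*M) + 125 = (M² - 12*M²) + 125 = -11*M² + 125 = 125 - 11*M²)
l(8)*(((-20 + 34) + 1) + 3) = (125 - 11*8²)*(((-20 + 34) + 1) + 3) = (125 - 11*64)*((14 + 1) + 3) = (125 - 704)*(15 + 3) = -579*18 = -10422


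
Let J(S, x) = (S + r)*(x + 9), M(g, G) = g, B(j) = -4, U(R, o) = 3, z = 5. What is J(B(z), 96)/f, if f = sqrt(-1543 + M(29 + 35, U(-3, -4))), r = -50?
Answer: 1890*I*sqrt(1479)/493 ≈ 147.43*I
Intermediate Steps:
J(S, x) = (-50 + S)*(9 + x) (J(S, x) = (S - 50)*(x + 9) = (-50 + S)*(9 + x))
f = I*sqrt(1479) (f = sqrt(-1543 + (29 + 35)) = sqrt(-1543 + 64) = sqrt(-1479) = I*sqrt(1479) ≈ 38.458*I)
J(B(z), 96)/f = (-450 - 50*96 + 9*(-4) - 4*96)/((I*sqrt(1479))) = (-450 - 4800 - 36 - 384)*(-I*sqrt(1479)/1479) = -(-1890)*I*sqrt(1479)/493 = 1890*I*sqrt(1479)/493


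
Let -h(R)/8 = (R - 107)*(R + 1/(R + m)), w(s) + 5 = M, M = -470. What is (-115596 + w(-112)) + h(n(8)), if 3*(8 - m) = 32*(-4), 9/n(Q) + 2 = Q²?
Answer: -1052924696431/9082411 ≈ -1.1593e+5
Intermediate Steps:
w(s) = -475 (w(s) = -5 - 470 = -475)
n(Q) = 9/(-2 + Q²)
m = 152/3 (m = 8 - 32*(-4)/3 = 8 - ⅓*(-128) = 8 + 128/3 = 152/3 ≈ 50.667)
h(R) = -8*(-107 + R)*(R + 1/(152/3 + R)) (h(R) = -8*(R - 107)*(R + 1/(R + 152/3)) = -8*(-107 + R)*(R + 1/(152/3 + R)))
(-115596 + w(-112)) + h(n(8)) = (-115596 - 475) + 8*(321 - 3*729/(-2 + 8²)³ + 169*(9/(-2 + 8²))² + 16261*(9/(-2 + 8²)))/(152 + 3*(9/(-2 + 8²))) = -116071 + 8*(321 - 3*729/(-2 + 64)³ + 169*(9/(-2 + 64))² + 16261*(9/(-2 + 64)))/(152 + 3*(9/(-2 + 64))) = -116071 + 8*(321 - 3*(9/62)³ + 169*(9/62)² + 16261*(9/62))/(152 + 3*(9/62)) = -116071 + 8*(321 - 3*729/238328 + 169*(81/3844) + 146349/62)/(152 + 27/62) = -116071 + 8*(321 - 2187/238328 + 13689/3844 + 146349/62)/(9451/62) = -116071 + 8*(62/9451)*(639915375/238328) = -116071 + 1279830750/9082411 = -1052924696431/9082411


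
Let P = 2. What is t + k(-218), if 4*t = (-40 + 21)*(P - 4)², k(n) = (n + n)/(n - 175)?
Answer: -7031/393 ≈ -17.891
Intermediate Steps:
k(n) = 2*n/(-175 + n) (k(n) = (2*n)/(-175 + n) = 2*n/(-175 + n))
t = -19 (t = ((-40 + 21)*(2 - 4)²)/4 = (-19*(-2)²)/4 = (-19*4)/4 = (¼)*(-76) = -19)
t + k(-218) = -19 + 2*(-218)/(-175 - 218) = -19 + 2*(-218)/(-393) = -19 + 2*(-218)*(-1/393) = -19 + 436/393 = -7031/393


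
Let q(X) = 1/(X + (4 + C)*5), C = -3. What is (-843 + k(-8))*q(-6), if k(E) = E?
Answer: 851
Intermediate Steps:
q(X) = 1/(5 + X) (q(X) = 1/(X + (4 - 3)*5) = 1/(X + 1*5) = 1/(X + 5) = 1/(5 + X))
(-843 + k(-8))*q(-6) = (-843 - 8)/(5 - 6) = -851/(-1) = -851*(-1) = 851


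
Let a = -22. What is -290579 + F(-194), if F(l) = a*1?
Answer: -290601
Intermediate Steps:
F(l) = -22 (F(l) = -22*1 = -22)
-290579 + F(-194) = -290579 - 22 = -290601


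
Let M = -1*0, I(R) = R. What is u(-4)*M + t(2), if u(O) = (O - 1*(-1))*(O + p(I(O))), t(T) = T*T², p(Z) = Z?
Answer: 8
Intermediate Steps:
t(T) = T³
M = 0
u(O) = 2*O*(1 + O) (u(O) = (O - 1*(-1))*(O + O) = (O + 1)*(2*O) = (1 + O)*(2*O) = 2*O*(1 + O))
u(-4)*M + t(2) = (2*(-4)*(1 - 4))*0 + 2³ = (2*(-4)*(-3))*0 + 8 = 24*0 + 8 = 0 + 8 = 8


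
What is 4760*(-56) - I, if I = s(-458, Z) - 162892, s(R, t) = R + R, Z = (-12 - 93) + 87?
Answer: -102752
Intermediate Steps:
Z = -18 (Z = -105 + 87 = -18)
s(R, t) = 2*R
I = -163808 (I = 2*(-458) - 162892 = -916 - 162892 = -163808)
4760*(-56) - I = 4760*(-56) - 1*(-163808) = -266560 + 163808 = -102752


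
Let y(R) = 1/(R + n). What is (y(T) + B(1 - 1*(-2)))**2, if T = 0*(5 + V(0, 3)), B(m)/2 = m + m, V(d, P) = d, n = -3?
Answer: 1225/9 ≈ 136.11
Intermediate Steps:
B(m) = 4*m (B(m) = 2*(m + m) = 2*(2*m) = 4*m)
T = 0 (T = 0*(5 + 0) = 0*5 = 0)
y(R) = 1/(-3 + R) (y(R) = 1/(R - 3) = 1/(-3 + R))
(y(T) + B(1 - 1*(-2)))**2 = (1/(-3 + 0) + 4*(1 - 1*(-2)))**2 = (1/(-3) + 4*(1 + 2))**2 = (-1/3 + 4*3)**2 = (-1/3 + 12)**2 = (35/3)**2 = 1225/9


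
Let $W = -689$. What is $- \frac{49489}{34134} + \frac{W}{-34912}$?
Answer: $- \frac{852120821}{595843104} \approx -1.4301$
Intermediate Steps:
$- \frac{49489}{34134} + \frac{W}{-34912} = - \frac{49489}{34134} - \frac{689}{-34912} = \left(-49489\right) \frac{1}{34134} - - \frac{689}{34912} = - \frac{49489}{34134} + \frac{689}{34912} = - \frac{852120821}{595843104}$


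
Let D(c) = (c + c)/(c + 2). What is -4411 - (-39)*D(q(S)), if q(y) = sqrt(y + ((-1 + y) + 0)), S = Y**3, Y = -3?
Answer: (-4333*sqrt(55) + 8822*I)/(sqrt(55) - 2*I) ≈ -4338.3 + 19.609*I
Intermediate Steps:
S = -27 (S = (-3)**3 = -27)
q(y) = sqrt(-1 + 2*y) (q(y) = sqrt(y + (-1 + y)) = sqrt(-1 + 2*y))
D(c) = 2*c/(2 + c) (D(c) = (2*c)/(2 + c) = 2*c/(2 + c))
-4411 - (-39)*D(q(S)) = -4411 - (-39)*2*sqrt(-1 + 2*(-27))/(2 + sqrt(-1 + 2*(-27))) = -4411 - (-39)*2*sqrt(-1 - 54)/(2 + sqrt(-1 - 54)) = -4411 - (-39)*2*sqrt(-55)/(2 + sqrt(-55)) = -4411 - (-39)*2*(I*sqrt(55))/(2 + I*sqrt(55)) = -4411 - (-39)*2*I*sqrt(55)/(2 + I*sqrt(55)) = -4411 - (-78)*I*sqrt(55)/(2 + I*sqrt(55)) = -4411 + 78*I*sqrt(55)/(2 + I*sqrt(55))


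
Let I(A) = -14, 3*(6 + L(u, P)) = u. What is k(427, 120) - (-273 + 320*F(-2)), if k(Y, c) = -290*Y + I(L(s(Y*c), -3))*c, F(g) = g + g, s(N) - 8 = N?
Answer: -123957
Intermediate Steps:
s(N) = 8 + N
L(u, P) = -6 + u/3
F(g) = 2*g
k(Y, c) = -290*Y - 14*c
k(427, 120) - (-273 + 320*F(-2)) = (-290*427 - 14*120) - (-273 + 320*(2*(-2))) = (-123830 - 1680) - (-273 + 320*(-4)) = -125510 - (-273 - 1280) = -125510 - 1*(-1553) = -125510 + 1553 = -123957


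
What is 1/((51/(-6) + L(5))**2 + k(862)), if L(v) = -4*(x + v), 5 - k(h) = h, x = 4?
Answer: 4/4493 ≈ 0.00089027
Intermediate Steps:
k(h) = 5 - h
L(v) = -16 - 4*v (L(v) = -4*(4 + v) = -16 - 4*v)
1/((51/(-6) + L(5))**2 + k(862)) = 1/((51/(-6) + (-16 - 4*5))**2 + (5 - 1*862)) = 1/((-1/6*51 + (-16 - 20))**2 + (5 - 862)) = 1/((-17/2 - 36)**2 - 857) = 1/((-89/2)**2 - 857) = 1/(7921/4 - 857) = 1/(4493/4) = 4/4493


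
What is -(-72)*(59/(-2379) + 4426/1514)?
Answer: 125281536/600301 ≈ 208.70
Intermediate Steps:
-(-72)*(59/(-2379) + 4426/1514) = -(-72)*(59*(-1/2379) + 4426*(1/1514)) = -(-72)*(-59/2379 + 2213/757) = -(-72)*5220064/1800903 = -1*(-125281536/600301) = 125281536/600301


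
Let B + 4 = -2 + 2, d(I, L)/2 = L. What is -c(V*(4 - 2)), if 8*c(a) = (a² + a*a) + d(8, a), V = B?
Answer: -14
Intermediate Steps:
d(I, L) = 2*L
B = -4 (B = -4 + (-2 + 2) = -4 + 0 = -4)
V = -4
c(a) = a/4 + a²/4 (c(a) = ((a² + a*a) + 2*a)/8 = ((a² + a²) + 2*a)/8 = (2*a² + 2*a)/8 = (2*a + 2*a²)/8 = a/4 + a²/4)
-c(V*(4 - 2)) = -(-4*(4 - 2))*(1 - 4*(4 - 2))/4 = -(-4*2)*(1 - 4*2)/4 = -(-8)*(1 - 8)/4 = -(-8)*(-7)/4 = -1*14 = -14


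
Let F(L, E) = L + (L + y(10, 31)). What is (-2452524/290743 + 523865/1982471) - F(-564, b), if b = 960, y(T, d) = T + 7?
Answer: 635659060148674/576389565953 ≈ 1102.8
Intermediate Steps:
y(T, d) = 7 + T
F(L, E) = 17 + 2*L (F(L, E) = L + (L + (7 + 10)) = L + (L + 17) = L + (17 + L) = 17 + 2*L)
(-2452524/290743 + 523865/1982471) - F(-564, b) = (-2452524/290743 + 523865/1982471) - (17 + 2*(-564)) = (-2452524*1/290743 + 523865*(1/1982471)) - (17 - 1128) = (-2452524/290743 + 523865/1982471) - 1*(-1111) = -4709747625109/576389565953 + 1111 = 635659060148674/576389565953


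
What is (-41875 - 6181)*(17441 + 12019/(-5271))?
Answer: -631040443936/753 ≈ -8.3804e+8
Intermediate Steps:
(-41875 - 6181)*(17441 + 12019/(-5271)) = -48056*(17441 + 12019*(-1/5271)) = -48056*(17441 - 1717/753) = -48056*13131356/753 = -631040443936/753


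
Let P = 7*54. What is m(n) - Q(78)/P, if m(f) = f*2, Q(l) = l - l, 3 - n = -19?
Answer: 44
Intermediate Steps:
n = 22 (n = 3 - 1*(-19) = 3 + 19 = 22)
Q(l) = 0
P = 378
m(f) = 2*f
m(n) - Q(78)/P = 2*22 - 0/378 = 44 - 0/378 = 44 - 1*0 = 44 + 0 = 44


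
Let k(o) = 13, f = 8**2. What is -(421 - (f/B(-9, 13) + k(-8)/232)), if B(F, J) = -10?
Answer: -495719/1160 ≈ -427.34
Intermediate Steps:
f = 64
-(421 - (f/B(-9, 13) + k(-8)/232)) = -(421 - (64/(-10) + 13/232)) = -(421 - (64*(-1/10) + 13*(1/232))) = -(421 - (-32/5 + 13/232)) = -(421 - 1*(-7359/1160)) = -(421 + 7359/1160) = -1*495719/1160 = -495719/1160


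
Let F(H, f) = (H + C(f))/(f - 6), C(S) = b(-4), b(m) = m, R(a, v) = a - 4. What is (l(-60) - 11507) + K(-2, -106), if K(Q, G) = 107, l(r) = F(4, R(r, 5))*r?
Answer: -11400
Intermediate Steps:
R(a, v) = -4 + a
C(S) = -4
F(H, f) = (-4 + H)/(-6 + f) (F(H, f) = (H - 4)/(f - 6) = (-4 + H)/(-6 + f))
l(r) = 0 (l(r) = ((-4 + 4)/(-6 + (-4 + r)))*r = (0/(-10 + r))*r = 0*r = 0)
(l(-60) - 11507) + K(-2, -106) = (0 - 11507) + 107 = -11507 + 107 = -11400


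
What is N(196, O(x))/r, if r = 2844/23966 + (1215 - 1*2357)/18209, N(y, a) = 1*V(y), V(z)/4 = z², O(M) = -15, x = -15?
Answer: 8382311539952/3052153 ≈ 2.7464e+6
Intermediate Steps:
V(z) = 4*z²
N(y, a) = 4*y² (N(y, a) = 1*(4*y²) = 4*y²)
r = 12208612/218198447 (r = 2844*(1/23966) + (1215 - 2357)*(1/18209) = 1422/11983 - 1142*1/18209 = 1422/11983 - 1142/18209 = 12208612/218198447 ≈ 0.055952)
N(196, O(x))/r = (4*196²)/(12208612/218198447) = (4*38416)*(218198447/12208612) = 153664*(218198447/12208612) = 8382311539952/3052153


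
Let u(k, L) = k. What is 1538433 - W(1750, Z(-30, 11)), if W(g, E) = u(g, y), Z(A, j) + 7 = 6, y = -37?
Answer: 1536683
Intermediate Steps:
Z(A, j) = -1 (Z(A, j) = -7 + 6 = -1)
W(g, E) = g
1538433 - W(1750, Z(-30, 11)) = 1538433 - 1*1750 = 1538433 - 1750 = 1536683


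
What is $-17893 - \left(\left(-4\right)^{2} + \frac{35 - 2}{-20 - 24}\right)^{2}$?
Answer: $- \frac{290009}{16} \approx -18126.0$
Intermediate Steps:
$-17893 - \left(\left(-4\right)^{2} + \frac{35 - 2}{-20 - 24}\right)^{2} = -17893 - \left(16 + \frac{33}{-44}\right)^{2} = -17893 - \left(16 + 33 \left(- \frac{1}{44}\right)\right)^{2} = -17893 - \left(16 - \frac{3}{4}\right)^{2} = -17893 - \left(\frac{61}{4}\right)^{2} = -17893 - \frac{3721}{16} = - \frac{290009}{16}$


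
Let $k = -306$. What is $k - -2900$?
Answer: $2594$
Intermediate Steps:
$k - -2900 = -306 - -2900 = -306 + 2900 = 2594$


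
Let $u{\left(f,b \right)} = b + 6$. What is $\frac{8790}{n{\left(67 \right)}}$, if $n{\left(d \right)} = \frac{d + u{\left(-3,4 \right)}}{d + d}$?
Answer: $\frac{1177860}{77} \approx 15297.0$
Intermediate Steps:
$u{\left(f,b \right)} = 6 + b$
$n{\left(d \right)} = \frac{10 + d}{2 d}$ ($n{\left(d \right)} = \frac{d + \left(6 + 4\right)}{d + d} = \frac{d + 10}{2 d} = \left(10 + d\right) \frac{1}{2 d} = \frac{10 + d}{2 d}$)
$\frac{8790}{n{\left(67 \right)}} = \frac{8790}{\frac{1}{2} \cdot \frac{1}{67} \left(10 + 67\right)} = \frac{8790}{\frac{1}{2} \cdot \frac{1}{67} \cdot 77} = \frac{8790}{\frac{77}{134}} = 8790 \cdot \frac{134}{77} = \frac{1177860}{77}$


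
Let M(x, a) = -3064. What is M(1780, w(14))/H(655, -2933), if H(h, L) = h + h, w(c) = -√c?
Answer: -1532/655 ≈ -2.3389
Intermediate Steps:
H(h, L) = 2*h
M(1780, w(14))/H(655, -2933) = -3064/(2*655) = -3064/1310 = -3064*1/1310 = -1532/655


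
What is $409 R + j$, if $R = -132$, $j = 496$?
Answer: $-53492$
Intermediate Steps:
$409 R + j = 409 \left(-132\right) + 496 = -53988 + 496 = -53492$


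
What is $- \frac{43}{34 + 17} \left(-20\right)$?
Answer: $\frac{860}{51} \approx 16.863$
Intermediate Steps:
$- \frac{43}{34 + 17} \left(-20\right) = - \frac{43}{51} \left(-20\right) = \left(-43\right) \frac{1}{51} \left(-20\right) = \left(- \frac{43}{51}\right) \left(-20\right) = \frac{860}{51}$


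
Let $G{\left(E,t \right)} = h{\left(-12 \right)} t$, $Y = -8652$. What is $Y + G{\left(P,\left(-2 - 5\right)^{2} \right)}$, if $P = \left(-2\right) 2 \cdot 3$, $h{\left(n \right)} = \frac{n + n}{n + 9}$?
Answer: $-8260$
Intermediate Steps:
$h{\left(n \right)} = \frac{2 n}{9 + n}$
$P = -12$ ($P = \left(-4\right) 3 = -12$)
$G{\left(E,t \right)} = 8 t$ ($G{\left(E,t \right)} = 2 \left(-12\right) \frac{1}{9 - 12} t = 2 \left(-12\right) \frac{1}{-3} t = 2 \left(-12\right) \left(- \frac{1}{3}\right) t = 8 t$)
$Y + G{\left(P,\left(-2 - 5\right)^{2} \right)} = -8652 + 8 \left(-2 - 5\right)^{2} = -8652 + 8 \left(-7\right)^{2} = -8652 + 8 \cdot 49 = -8652 + 392 = -8260$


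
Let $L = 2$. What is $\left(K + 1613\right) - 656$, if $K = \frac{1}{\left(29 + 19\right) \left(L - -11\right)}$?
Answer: $\frac{597169}{624} \approx 957.0$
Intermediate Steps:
$K = \frac{1}{624}$ ($K = \frac{1}{\left(29 + 19\right) \left(2 - -11\right)} = \frac{1}{48 \left(2 + 11\right)} = \frac{1}{48 \cdot 13} = \frac{1}{624} \approx 0.0016026$)
$\left(K + 1613\right) - 656 = \left(\frac{1}{624} + 1613\right) - 656 = \frac{1006513}{624} - 656 = \frac{597169}{624}$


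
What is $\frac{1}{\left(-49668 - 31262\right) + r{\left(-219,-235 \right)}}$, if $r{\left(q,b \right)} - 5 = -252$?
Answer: $- \frac{1}{81177} \approx -1.2319 \cdot 10^{-5}$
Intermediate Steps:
$r{\left(q,b \right)} = -247$ ($r{\left(q,b \right)} = 5 - 252 = -247$)
$\frac{1}{\left(-49668 - 31262\right) + r{\left(-219,-235 \right)}} = \frac{1}{\left(-49668 - 31262\right) - 247} = \frac{1}{-80930 - 247} = \frac{1}{-81177} = - \frac{1}{81177}$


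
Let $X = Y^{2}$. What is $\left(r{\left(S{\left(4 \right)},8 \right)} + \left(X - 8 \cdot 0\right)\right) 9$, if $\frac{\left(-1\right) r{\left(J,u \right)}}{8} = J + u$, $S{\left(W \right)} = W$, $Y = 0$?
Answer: $-864$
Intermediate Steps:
$X = 0$ ($X = 0^{2} = 0$)
$r{\left(J,u \right)} = - 8 J - 8 u$ ($r{\left(J,u \right)} = - 8 \left(J + u\right) = - 8 J - 8 u$)
$\left(r{\left(S{\left(4 \right)},8 \right)} + \left(X - 8 \cdot 0\right)\right) 9 = \left(\left(\left(-8\right) 4 - 64\right) + \left(0 - 8 \cdot 0\right)\right) 9 = \left(\left(-32 - 64\right) + \left(0 - 0\right)\right) 9 = \left(-96 + \left(0 + 0\right)\right) 9 = \left(-96 + 0\right) 9 = \left(-96\right) 9 = -864$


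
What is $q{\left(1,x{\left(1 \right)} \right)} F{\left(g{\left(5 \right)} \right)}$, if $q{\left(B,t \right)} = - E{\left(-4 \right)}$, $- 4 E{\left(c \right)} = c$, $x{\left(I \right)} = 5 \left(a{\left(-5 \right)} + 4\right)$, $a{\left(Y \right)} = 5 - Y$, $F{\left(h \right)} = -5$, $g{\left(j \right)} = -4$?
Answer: $5$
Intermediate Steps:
$x{\left(I \right)} = 70$ ($x{\left(I \right)} = 5 \left(\left(5 - -5\right) + 4\right) = 5 \left(\left(5 + 5\right) + 4\right) = 5 \left(10 + 4\right) = 5 \cdot 14 = 70$)
$E{\left(c \right)} = - \frac{c}{4}$
$q{\left(B,t \right)} = -1$ ($q{\left(B,t \right)} = - \frac{\left(-1\right) \left(-4\right)}{4} = \left(-1\right) 1 = -1$)
$q{\left(1,x{\left(1 \right)} \right)} F{\left(g{\left(5 \right)} \right)} = \left(-1\right) \left(-5\right) = 5$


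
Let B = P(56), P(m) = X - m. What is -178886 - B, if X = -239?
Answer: -178591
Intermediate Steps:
P(m) = -239 - m
B = -295 (B = -239 - 1*56 = -239 - 56 = -295)
-178886 - B = -178886 - 1*(-295) = -178886 + 295 = -178591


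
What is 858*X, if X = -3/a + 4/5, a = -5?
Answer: 6006/5 ≈ 1201.2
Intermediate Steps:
X = 7/5 (X = -3/(-5) + 4/5 = -3*(-⅕) + 4*(⅕) = ⅗ + ⅘ = 7/5 ≈ 1.4000)
858*X = 858*(7/5) = 6006/5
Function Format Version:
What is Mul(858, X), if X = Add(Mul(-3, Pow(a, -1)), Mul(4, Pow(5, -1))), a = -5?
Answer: Rational(6006, 5) ≈ 1201.2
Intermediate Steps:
X = Rational(7, 5) (X = Add(Mul(-3, Pow(-5, -1)), Mul(4, Pow(5, -1))) = Add(Mul(-3, Rational(-1, 5)), Mul(4, Rational(1, 5))) = Add(Rational(3, 5), Rational(4, 5)) = Rational(7, 5) ≈ 1.4000)
Mul(858, X) = Mul(858, Rational(7, 5)) = Rational(6006, 5)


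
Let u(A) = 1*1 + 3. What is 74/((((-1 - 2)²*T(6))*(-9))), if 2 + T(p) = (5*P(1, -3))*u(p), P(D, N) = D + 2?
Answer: -37/2349 ≈ -0.015751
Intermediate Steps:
P(D, N) = 2 + D
u(A) = 4 (u(A) = 1 + 3 = 4)
T(p) = 58 (T(p) = -2 + (5*(2 + 1))*4 = -2 + (5*3)*4 = -2 + 15*4 = -2 + 60 = 58)
74/((((-1 - 2)²*T(6))*(-9))) = 74/((((-1 - 2)²*58)*(-9))) = 74/((((-3)²*58)*(-9))) = 74/(((9*58)*(-9))) = 74/((522*(-9))) = 74/(-4698) = 74*(-1/4698) = -37/2349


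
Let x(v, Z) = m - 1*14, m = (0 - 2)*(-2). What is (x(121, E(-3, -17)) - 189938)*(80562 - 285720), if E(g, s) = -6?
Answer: 38969351784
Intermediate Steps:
m = 4 (m = -2*(-2) = 4)
x(v, Z) = -10 (x(v, Z) = 4 - 1*14 = 4 - 14 = -10)
(x(121, E(-3, -17)) - 189938)*(80562 - 285720) = (-10 - 189938)*(80562 - 285720) = -189948*(-205158) = 38969351784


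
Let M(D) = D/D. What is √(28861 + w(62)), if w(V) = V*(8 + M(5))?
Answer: √29419 ≈ 171.52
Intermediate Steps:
M(D) = 1
w(V) = 9*V (w(V) = V*(8 + 1) = V*9 = 9*V)
√(28861 + w(62)) = √(28861 + 9*62) = √(28861 + 558) = √29419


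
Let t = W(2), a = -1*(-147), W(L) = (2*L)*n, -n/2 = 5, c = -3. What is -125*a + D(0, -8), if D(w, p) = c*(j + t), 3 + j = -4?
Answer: -18234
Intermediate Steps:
n = -10 (n = -2*5 = -10)
j = -7 (j = -3 - 4 = -7)
W(L) = -20*L (W(L) = (2*L)*(-10) = -20*L)
a = 147
t = -40 (t = -20*2 = -40)
D(w, p) = 141 (D(w, p) = -3*(-7 - 40) = -3*(-47) = 141)
-125*a + D(0, -8) = -125*147 + 141 = -18375 + 141 = -18234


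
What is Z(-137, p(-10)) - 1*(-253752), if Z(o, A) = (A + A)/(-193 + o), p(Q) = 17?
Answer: 41869063/165 ≈ 2.5375e+5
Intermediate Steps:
Z(o, A) = 2*A/(-193 + o) (Z(o, A) = (2*A)/(-193 + o) = 2*A/(-193 + o))
Z(-137, p(-10)) - 1*(-253752) = 2*17/(-193 - 137) - 1*(-253752) = 2*17/(-330) + 253752 = 2*17*(-1/330) + 253752 = -17/165 + 253752 = 41869063/165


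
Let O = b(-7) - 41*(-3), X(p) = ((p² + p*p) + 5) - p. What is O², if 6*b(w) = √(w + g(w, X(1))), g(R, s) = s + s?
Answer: (738 + √5)²/36 ≈ 15221.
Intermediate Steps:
X(p) = 5 - p + 2*p² (X(p) = ((p² + p²) + 5) - p = (2*p² + 5) - p = (5 + 2*p²) - p = 5 - p + 2*p²)
g(R, s) = 2*s
b(w) = √(12 + w)/6 (b(w) = √(w + 2*(5 - 1*1 + 2*1²))/6 = √(w + 2*(5 - 1 + 2*1))/6 = √(w + 2*(5 - 1 + 2))/6 = √(w + 2*6)/6 = √(w + 12)/6 = √(12 + w)/6)
O = 123 + √5/6 (O = √(12 - 7)/6 - 41*(-3) = √5/6 + 123 = 123 + √5/6 ≈ 123.37)
O² = (123 + √5/6)²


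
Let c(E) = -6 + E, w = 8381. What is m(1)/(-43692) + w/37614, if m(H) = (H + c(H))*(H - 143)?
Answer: 9578275/45650858 ≈ 0.20982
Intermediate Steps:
m(H) = (-143 + H)*(-6 + 2*H) (m(H) = (H + (-6 + H))*(H - 143) = (-6 + 2*H)*(-143 + H) = (-143 + H)*(-6 + 2*H))
m(1)/(-43692) + w/37614 = (858 - 292*1 + 2*1²)/(-43692) + 8381/37614 = (858 - 292 + 2*1)*(-1/43692) + 8381*(1/37614) = (858 - 292 + 2)*(-1/43692) + 8381/37614 = 568*(-1/43692) + 8381/37614 = -142/10923 + 8381/37614 = 9578275/45650858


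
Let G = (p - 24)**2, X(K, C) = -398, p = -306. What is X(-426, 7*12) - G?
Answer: -109298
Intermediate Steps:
G = 108900 (G = (-306 - 24)**2 = (-330)**2 = 108900)
X(-426, 7*12) - G = -398 - 1*108900 = -398 - 108900 = -109298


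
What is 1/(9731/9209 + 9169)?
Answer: 9209/84447052 ≈ 0.00010905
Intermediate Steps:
1/(9731/9209 + 9169) = 1/(84447052/9209) = 9209/84447052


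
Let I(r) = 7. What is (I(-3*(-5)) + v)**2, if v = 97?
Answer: 10816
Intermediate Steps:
(I(-3*(-5)) + v)**2 = (7 + 97)**2 = 104**2 = 10816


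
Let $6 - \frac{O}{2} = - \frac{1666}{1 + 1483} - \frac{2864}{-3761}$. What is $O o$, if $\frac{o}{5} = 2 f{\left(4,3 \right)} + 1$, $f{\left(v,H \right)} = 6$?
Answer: $\frac{164838115}{199333} \approx 826.95$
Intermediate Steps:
$O = \frac{2535971}{199333}$ ($O = 12 - 2 \left(- \frac{1666}{1 + 1483} - \frac{2864}{-3761}\right) = 12 - 2 \left(- \frac{1666}{1484} - - \frac{2864}{3761}\right) = 12 - 2 \left(\left(-1666\right) \frac{1}{1484} + \frac{2864}{3761}\right) = 12 - 2 \left(- \frac{119}{106} + \frac{2864}{3761}\right) = 12 - - \frac{143975}{199333} = 12 + \frac{143975}{199333} = \frac{2535971}{199333} \approx 12.722$)
$o = 65$ ($o = 5 \left(2 \cdot 6 + 1\right) = 5 \left(12 + 1\right) = 5 \cdot 13 = 65$)
$O o = \frac{2535971}{199333} \cdot 65 = \frac{164838115}{199333}$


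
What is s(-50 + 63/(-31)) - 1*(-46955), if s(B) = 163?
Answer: 47118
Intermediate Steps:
s(-50 + 63/(-31)) - 1*(-46955) = 163 - 1*(-46955) = 163 + 46955 = 47118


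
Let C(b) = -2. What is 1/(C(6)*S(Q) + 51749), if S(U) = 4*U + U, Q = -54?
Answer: 1/52289 ≈ 1.9124e-5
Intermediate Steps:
S(U) = 5*U
1/(C(6)*S(Q) + 51749) = 1/(-10*(-54) + 51749) = 1/(-2*(-270) + 51749) = 1/(540 + 51749) = 1/52289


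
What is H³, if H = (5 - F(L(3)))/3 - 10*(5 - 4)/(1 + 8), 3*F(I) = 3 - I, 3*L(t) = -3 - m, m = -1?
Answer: 64/19683 ≈ 0.0032515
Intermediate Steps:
L(t) = -⅔ (L(t) = (-3 - 1*(-1))/3 = (-3 + 1)/3 = (⅓)*(-2) = -⅔)
F(I) = 1 - I/3 (F(I) = (3 - I)/3 = 1 - I/3)
H = 4/27 (H = (5 - (1 - ⅓*(-⅔)))/3 - 10*(5 - 4)/(1 + 8) = (5 - (1 + 2/9))*(⅓) - 10/(9/1) = (5 - 1*11/9)*(⅓) - 10/(9*1) = (5 - 11/9)*(⅓) - 10/9 = (34/9)*(⅓) - 10*⅑ = 34/27 - 10/9 = 4/27 ≈ 0.14815)
H³ = (4/27)³ = 64/19683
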